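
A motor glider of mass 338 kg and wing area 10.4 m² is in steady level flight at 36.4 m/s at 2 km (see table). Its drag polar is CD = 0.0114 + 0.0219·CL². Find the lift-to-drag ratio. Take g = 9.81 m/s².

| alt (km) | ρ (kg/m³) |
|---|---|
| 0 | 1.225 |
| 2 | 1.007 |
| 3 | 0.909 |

L/D = 29.1

At 2 km, from the table: ρ = 1.007 kg/m³.
Level flight ⇒ L = W = m·g = 338 × 9.81 = 3315.8 N.
q = ½ρv² = ½ × 1.007 × 36.4² = 667.1 Pa.
Required CL = L/(qS) = 3315.8/(667.1·10.4) = 0.4779.
CD = 0.0114 + 0.0219 × 0.4779² = 0.0164.
L/D = CL/CD = 0.4779 / 0.0164 = 29.1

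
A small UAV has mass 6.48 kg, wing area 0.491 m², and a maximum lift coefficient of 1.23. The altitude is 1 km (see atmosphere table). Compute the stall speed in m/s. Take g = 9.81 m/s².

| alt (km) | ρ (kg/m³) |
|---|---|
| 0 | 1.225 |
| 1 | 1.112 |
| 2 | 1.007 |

At 1 km, from the table: ρ = 1.112 kg/m³.
At stall, lift equals weight: L = W = m·g = 6.48 × 9.81 = 63.57 N.
From L = ½ρV²S·CL,max = W: V_stall = √(2W/(ρSCL,max)) = √(2·63.57/(1.112·0.491·1.23))
V_stall = √189.3 = 13.8 m/s

V_stall = 13.8 m/s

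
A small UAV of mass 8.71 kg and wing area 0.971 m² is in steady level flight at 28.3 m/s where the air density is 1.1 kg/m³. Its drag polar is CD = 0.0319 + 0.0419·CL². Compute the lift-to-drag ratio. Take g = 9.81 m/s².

Weight W = mg = 8.71 × 9.81 = 85.445 N; in level flight L = W.
q = ½ρv² = ½ × 1.1 × 28.3² = 440.5 Pa.
Required CL = L/(qS) = 85.445/(440.5·0.971) = 0.1998.
CD = 0.0319 + 0.0419 × 0.1998² = 0.03357.
L/D = CL/CD = 0.1998 / 0.03357 = 5.95

L/D = 5.95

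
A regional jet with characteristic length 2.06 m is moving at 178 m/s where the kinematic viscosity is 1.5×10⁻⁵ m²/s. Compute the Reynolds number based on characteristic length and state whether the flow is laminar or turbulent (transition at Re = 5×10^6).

Re = v·c/ν = 178 × 2.06 / (1.5×10⁻⁵) = 2.44×10^7
Since 2.44×10^7 > 5×10^6, the flow is turbulent.

Re = 2.44×10^7 (turbulent)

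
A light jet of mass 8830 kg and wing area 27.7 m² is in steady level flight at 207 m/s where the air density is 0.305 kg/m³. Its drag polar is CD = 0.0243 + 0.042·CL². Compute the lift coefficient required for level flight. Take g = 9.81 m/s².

Weight W = mg = 8830 × 9.81 = 86622 N; in level flight L = W.
Dynamic pressure q = 0.5 × 0.305 × 207² = 6534 Pa.
CL = W/(q·S) = 86622 / (6534 × 27.7) = 0.4786.

CL = 0.479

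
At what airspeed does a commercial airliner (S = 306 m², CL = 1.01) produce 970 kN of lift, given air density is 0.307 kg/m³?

L = ½ρv²S·CL ⇒ v = √(2L/(ρ·S·CL))
v = √(2 × 9.7×10^5 / (0.307 × 306 × 1.01)) = √20450 = 143 m/s

v = 143 m/s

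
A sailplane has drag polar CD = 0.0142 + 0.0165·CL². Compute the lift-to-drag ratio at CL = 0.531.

CD = 0.0142 + 0.0165 × 0.531² = 0.01885
L/D = CL/CD = 0.531 / 0.01885 = 28.2

L/D = 28.2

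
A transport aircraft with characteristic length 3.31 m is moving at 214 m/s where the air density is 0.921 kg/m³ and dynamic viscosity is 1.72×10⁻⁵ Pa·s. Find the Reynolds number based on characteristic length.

Re = 3.79×10^7

Re = ρ·v·c/μ = 0.921 × 214 × 3.31 / (1.72×10⁻⁵) = 3.79×10^7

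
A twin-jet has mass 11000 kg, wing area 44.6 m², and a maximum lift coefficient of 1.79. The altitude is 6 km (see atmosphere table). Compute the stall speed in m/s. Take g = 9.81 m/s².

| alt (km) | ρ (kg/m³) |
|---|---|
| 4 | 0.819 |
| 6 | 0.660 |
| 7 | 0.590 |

At 6 km, from the table: ρ = 0.660 kg/m³.
Stall occurs when L = W at CL,max. W = mg = 11000 × 9.81 = 1.079×10^5 N.
From L = ½ρV²S·CL,max = W: V_stall = √(2W/(ρSCL,max)) = √(2·1.079×10^5/(0.66·44.6·1.79))
V_stall = √4096 = 64 m/s

V_stall = 64 m/s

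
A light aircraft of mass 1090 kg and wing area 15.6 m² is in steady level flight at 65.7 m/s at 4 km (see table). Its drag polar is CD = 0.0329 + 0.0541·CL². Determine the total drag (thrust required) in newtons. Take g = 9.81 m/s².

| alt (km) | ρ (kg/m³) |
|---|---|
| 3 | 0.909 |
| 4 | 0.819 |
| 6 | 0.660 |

At 4 km, from the table: ρ = 0.819 kg/m³.
Weight W = mg = 1090 × 9.81 = 10693 N; in level flight L = W.
Dynamic pressure q = 0.5 × 0.819 × 65.7² = 1768 Pa.
CL = W/(q·S) = 10693 / (1768 × 15.6) = 0.3878.
CD = 0.0329 + 0.0541 × 0.3878² = 0.04104.
D = q·S·CD = 1768 × 15.6 × 0.04104 = 1132 N

D = 1130 N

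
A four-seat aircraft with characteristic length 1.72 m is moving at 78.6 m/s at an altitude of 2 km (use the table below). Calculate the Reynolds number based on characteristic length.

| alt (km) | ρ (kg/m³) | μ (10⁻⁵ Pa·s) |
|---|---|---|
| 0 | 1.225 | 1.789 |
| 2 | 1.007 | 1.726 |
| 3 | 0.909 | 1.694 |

At 2 km, from the table: ρ = 1.007 kg/m³, μ = 1.726×10⁻⁵ Pa·s.
Re = ρ·v·c/μ = 1.007 × 78.6 × 1.72 / (1.726×10⁻⁵) = 7.89×10^6

Re = 7.89×10^6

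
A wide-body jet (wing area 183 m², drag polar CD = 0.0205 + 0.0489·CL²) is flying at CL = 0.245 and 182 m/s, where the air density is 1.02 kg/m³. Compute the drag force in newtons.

D = 72400 N

CD = 0.0205 + 0.0489 × 0.245² = 0.02344
D = ½ρv²S·CD = ½ × 1.02 × 182² × 183 × 0.02344 = 72400 N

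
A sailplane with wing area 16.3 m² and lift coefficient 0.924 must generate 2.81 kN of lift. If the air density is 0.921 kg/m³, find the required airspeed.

v = 20.1 m/s

L = ½ρv²S·CL ⇒ v = √(2L/(ρ·S·CL))
v = √(2 × 2810 / (0.921 × 16.3 × 0.924)) = √405.2 = 20.1 m/s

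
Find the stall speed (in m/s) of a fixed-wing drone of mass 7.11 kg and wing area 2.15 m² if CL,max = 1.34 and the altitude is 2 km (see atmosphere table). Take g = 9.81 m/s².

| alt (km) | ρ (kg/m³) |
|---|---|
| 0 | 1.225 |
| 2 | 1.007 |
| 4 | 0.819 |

V_stall = 6.93 m/s

At 2 km, from the table: ρ = 1.007 kg/m³.
Weight W = mg = 7.11 × 9.81 = 69.75 N.
V_stall = √(2W/(ρ·S·CL,max)) = √(2 × 69.75 / (1.007 × 2.15 × 1.34))
V_stall = √48.08 = 6.93 m/s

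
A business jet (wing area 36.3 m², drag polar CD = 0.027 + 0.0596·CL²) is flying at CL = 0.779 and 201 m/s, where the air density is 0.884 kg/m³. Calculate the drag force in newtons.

D = 40900 N

CD = 0.027 + 0.0596 × 0.779² = 0.06317
D = ½ρv²S·CD = ½ × 0.884 × 201² × 36.3 × 0.06317 = 40900 N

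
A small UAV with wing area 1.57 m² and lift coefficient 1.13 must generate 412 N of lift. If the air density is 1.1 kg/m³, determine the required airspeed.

v = 20.5 m/s

L = ½ρv²S·CL ⇒ v = √(2L/(ρ·S·CL))
v = √(2 × 412 / (1.1 × 1.57 × 1.13)) = √422.2 = 20.5 m/s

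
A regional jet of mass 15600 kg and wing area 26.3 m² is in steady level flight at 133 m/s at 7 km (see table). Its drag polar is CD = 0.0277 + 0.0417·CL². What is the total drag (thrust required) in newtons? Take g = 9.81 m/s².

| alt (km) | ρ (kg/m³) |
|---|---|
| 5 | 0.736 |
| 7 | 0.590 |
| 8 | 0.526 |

At 7 km, from the table: ρ = 0.590 kg/m³.
Level flight ⇒ L = W = m·g = 15600 × 9.81 = 1.5304×10^5 N.
q = ½ρv² = ½ × 0.59 × 133² = 5218 Pa.
CL = 2W/(ρv²S) = 2×1.5304×10^5/(0.59×133²×26.3) = 1.115.
CD = 0.0277 + 0.0417 × 1.115² = 0.07955.
D = q·S·CD = 5218 × 26.3 × 0.07955 = 10920 N

D = 10900 N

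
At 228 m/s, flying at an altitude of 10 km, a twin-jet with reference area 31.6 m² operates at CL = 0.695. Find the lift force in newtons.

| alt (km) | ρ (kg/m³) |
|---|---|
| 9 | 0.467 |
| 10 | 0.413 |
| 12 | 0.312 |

L = 2.36×10^5 N

At 10 km, from the table: ρ = 0.413 kg/m³.
L = ½ρv²S·CL = ½ × 0.413 × 228² × 31.6 × 0.695 = 2.36×10^5 N ≈ 236 kN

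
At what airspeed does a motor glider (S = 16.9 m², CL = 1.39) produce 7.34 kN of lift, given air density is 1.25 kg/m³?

L = ½ρv²S·CL ⇒ v = √(2L/(ρ·S·CL))
v = √(2 × 7340 / (1.25 × 16.9 × 1.39)) = √499.9 = 22.4 m/s

v = 22.4 m/s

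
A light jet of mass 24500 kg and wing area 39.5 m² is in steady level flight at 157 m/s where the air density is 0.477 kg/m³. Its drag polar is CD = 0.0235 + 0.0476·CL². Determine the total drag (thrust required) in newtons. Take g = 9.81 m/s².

D = 17300 N

Level flight ⇒ L = W = m·g = 24500 × 9.81 = 2.4034×10^5 N.
Dynamic pressure q = 0.5 × 0.477 × 157² = 5879 Pa.
CL = 2W/(ρv²S) = 2×2.4034×10^5/(0.477×157²×39.5) = 1.035.
CD = 0.0235 + 0.0476 × 1.035² = 0.07449.
D = q·S·CD = 5879 × 39.5 × 0.07449 = 17300 N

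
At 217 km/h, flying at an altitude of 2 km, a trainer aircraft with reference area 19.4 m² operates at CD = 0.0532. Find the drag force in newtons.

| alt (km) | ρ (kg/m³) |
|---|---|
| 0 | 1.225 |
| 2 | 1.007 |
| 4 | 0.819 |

D = 1890 N

At 2 km, from the table: ρ = 1.007 kg/m³.
Convert speed: v = 217 km/h ÷ 3.6 = 60.28 m/s.
D = ½ρv²S·CD = ½ × 1.007 × 60.28² × 19.4 × 0.0532 = 1890 N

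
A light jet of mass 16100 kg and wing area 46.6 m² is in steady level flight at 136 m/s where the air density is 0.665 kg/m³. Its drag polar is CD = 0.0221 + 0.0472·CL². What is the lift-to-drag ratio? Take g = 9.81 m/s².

L/D = 15.1

Level flight ⇒ L = W = m·g = 16100 × 9.81 = 1.5794×10^5 N.
Dynamic pressure q = 0.5 × 0.665 × 136² = 6150 Pa.
CL = 2W/(ρv²S) = 2×1.5794×10^5/(0.665×136²×46.6) = 0.5511.
CD = 0.0221 + 0.0472 × 0.5511² = 0.03644.
L/D = CL/CD = 0.5511 / 0.03644 = 15.1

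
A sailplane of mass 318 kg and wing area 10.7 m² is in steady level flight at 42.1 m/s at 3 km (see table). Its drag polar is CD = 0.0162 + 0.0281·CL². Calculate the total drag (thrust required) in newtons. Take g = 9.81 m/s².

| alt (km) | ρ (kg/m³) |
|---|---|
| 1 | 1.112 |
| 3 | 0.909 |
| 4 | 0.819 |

At 3 km, from the table: ρ = 0.909 kg/m³.
In steady level flight, lift balances weight: W = mg = 318 × 9.81 = 3119.6 N.
q = ½ρv² = ½ × 0.909 × 42.1² = 805.6 Pa.
CL = 2W/(ρv²S) = 2×3119.6/(0.909×42.1²×10.7) = 0.3619.
CD = 0.0162 + 0.0281 × 0.3619² = 0.01988.
D = q·S·CD = 805.6 × 10.7 × 0.01988 = 171.4 N

D = 171 N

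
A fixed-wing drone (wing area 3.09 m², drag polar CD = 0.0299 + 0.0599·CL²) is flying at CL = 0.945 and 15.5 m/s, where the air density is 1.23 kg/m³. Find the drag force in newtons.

CD = 0.0299 + 0.0599 × 0.945² = 0.08339
D = ½ρv²S·CD = ½ × 1.23 × 15.5² × 3.09 × 0.08339 = 38.1 N

D = 38.1 N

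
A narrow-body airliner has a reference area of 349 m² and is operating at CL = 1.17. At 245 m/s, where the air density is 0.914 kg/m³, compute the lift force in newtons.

Dynamic pressure q = ½ρv² = ½ × 0.914 × 245² = 27430 Pa.
L = q·S·CL = 27430 × 349 × 1.17 = 1.12×10^7 N ≈ 11200 kN

L = 1.12×10^7 N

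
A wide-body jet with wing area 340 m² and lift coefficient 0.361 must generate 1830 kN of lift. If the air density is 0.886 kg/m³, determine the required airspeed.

L = ½ρv²S·CL ⇒ v = √(2L/(ρ·S·CL))
v = √(2 × 1.83×10^6 / (0.886 × 340 × 0.361)) = √33660 = 183 m/s

v = 183 m/s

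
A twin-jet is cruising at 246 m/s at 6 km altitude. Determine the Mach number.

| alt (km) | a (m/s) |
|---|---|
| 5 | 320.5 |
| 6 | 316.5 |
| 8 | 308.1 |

M = 0.777

At 6 km, from the table: a = 316.5 m/s.
M = v/a = 246 / 316.5 = 0.777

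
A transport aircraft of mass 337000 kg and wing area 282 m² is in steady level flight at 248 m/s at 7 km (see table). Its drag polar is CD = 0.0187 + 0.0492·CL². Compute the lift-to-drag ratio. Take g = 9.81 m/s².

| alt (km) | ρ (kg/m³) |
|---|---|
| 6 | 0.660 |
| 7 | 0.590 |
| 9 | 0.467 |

L/D = 16.5

At 7 km, from the table: ρ = 0.590 kg/m³.
Weight W = mg = 337000 × 9.81 = 3.306×10^6 N; in level flight L = W.
Dynamic pressure q = 0.5 × 0.59 × 248² = 18140 Pa.
Required CL = L/(qS) = 3.306×10^6/(18140·282) = 0.6461.
CD = 0.0187 + 0.0492 × 0.6461² = 0.03924.
L/D = CL/CD = 0.6461 / 0.03924 = 16.5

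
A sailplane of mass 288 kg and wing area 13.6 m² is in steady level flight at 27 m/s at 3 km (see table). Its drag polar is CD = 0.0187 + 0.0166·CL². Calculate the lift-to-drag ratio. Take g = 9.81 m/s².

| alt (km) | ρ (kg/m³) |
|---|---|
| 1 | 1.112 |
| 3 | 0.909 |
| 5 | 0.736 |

At 3 km, from the table: ρ = 0.909 kg/m³.
In steady level flight, lift balances weight: W = mg = 288 × 9.81 = 2825.3 N.
q = ½ρv² = ½ × 0.909 × 27² = 331.3 Pa.
CL = 2W/(ρv²S) = 2×2825.3/(0.909×27²×13.6) = 0.627.
CD = 0.0187 + 0.0166 × 0.627² = 0.02523.
L/D = CL/CD = 0.627 / 0.02523 = 24.9

L/D = 24.9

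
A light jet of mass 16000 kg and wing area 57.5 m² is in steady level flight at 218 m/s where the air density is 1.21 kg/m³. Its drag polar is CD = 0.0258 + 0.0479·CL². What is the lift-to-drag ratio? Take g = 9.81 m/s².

Level flight ⇒ L = W = m·g = 16000 × 9.81 = 1.5696×10^5 N.
q = ½ρv² = ½ × 1.21 × 218² = 28750 Pa.
CL = W/(q·S) = 1.5696×10^5 / (28750 × 57.5) = 0.09494.
CD = 0.0258 + 0.0479 × 0.09494² = 0.02623.
L/D = CL/CD = 0.09494 / 0.02623 = 3.62

L/D = 3.62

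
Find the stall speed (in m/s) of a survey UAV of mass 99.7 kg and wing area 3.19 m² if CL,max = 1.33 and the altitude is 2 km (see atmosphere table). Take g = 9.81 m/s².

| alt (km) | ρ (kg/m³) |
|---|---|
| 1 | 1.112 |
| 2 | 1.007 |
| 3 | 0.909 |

V_stall = 21.4 m/s

At 2 km, from the table: ρ = 1.007 kg/m³.
At stall, lift equals weight: L = W = m·g = 99.7 × 9.81 = 978.1 N.
From L = ½ρV²S·CL,max = W: V_stall = √(2W/(ρSCL,max)) = √(2·978.1/(1.007·3.19·1.33))
V_stall = √457.8 = 21.4 m/s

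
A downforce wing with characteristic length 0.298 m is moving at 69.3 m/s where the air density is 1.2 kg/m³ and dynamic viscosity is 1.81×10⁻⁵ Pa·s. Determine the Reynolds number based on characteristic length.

Re = ρ·v·c/μ = 1.2 × 69.3 × 0.298 / (1.81×10⁻⁵) = 1.37×10^6

Re = 1.37×10^6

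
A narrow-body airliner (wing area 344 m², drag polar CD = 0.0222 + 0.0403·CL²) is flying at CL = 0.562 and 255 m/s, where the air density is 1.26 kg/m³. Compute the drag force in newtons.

D = 4.92×10^5 N

CD = 0.0222 + 0.0403 × 0.562² = 0.03493
D = ½ρv²S·CD = ½ × 1.26 × 255² × 344 × 0.03493 = 4.92×10^5 N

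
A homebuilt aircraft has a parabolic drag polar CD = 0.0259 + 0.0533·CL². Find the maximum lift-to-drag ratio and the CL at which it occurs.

(L/D)max = 13.5, at CL = 0.697

For CD = CD0 + K·CL², (L/D)max occurs at CL* = √(CD0/K) and equals 1/(2√(K·CD0)).
(L/D)max = 1/(2√(0.0533 × 0.0259)) = 1/(2 × 0.03715) = 13.5
CL* = √(0.0259/0.0533) = 0.697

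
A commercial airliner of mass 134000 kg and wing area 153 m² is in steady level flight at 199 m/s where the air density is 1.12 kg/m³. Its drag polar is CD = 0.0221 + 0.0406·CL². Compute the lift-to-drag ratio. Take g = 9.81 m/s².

L/D = 13.7

Level flight ⇒ L = W = m·g = 134000 × 9.81 = 1.3145×10^6 N.
Dynamic pressure q = 0.5 × 1.12 × 199² = 22180 Pa.
Required CL = L/(qS) = 1.3145×10^6/(22180·153) = 0.3874.
CD = 0.0221 + 0.0406 × 0.3874² = 0.02819.
L/D = CL/CD = 0.3874 / 0.02819 = 13.7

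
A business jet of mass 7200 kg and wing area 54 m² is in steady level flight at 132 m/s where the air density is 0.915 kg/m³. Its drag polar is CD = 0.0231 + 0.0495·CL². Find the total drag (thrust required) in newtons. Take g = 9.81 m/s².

Level flight ⇒ L = W = m·g = 7200 × 9.81 = 70632 N.
q = ½ρv² = ½ × 0.915 × 132² = 7971 Pa.
CL = W/(q·S) = 70632 / (7971 × 54) = 0.1641.
CD = 0.0231 + 0.0495 × 0.1641² = 0.02443.
D = q·S·CD = 7971 × 54 × 0.02443 = 10520 N

D = 10500 N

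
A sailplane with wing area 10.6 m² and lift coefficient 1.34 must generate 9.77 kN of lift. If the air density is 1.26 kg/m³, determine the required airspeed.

L = ½ρv²S·CL ⇒ v = √(2L/(ρ·S·CL))
v = √(2 × 9770 / (1.26 × 10.6 × 1.34)) = √1092 = 33 m/s

v = 33 m/s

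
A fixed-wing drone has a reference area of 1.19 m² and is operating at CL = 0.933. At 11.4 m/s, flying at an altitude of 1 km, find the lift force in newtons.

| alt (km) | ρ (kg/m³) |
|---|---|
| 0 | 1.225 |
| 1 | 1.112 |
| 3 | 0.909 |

At 1 km, from the table: ρ = 1.112 kg/m³.
L = ½ρv²S·CL = ½ × 1.112 × 11.4² × 1.19 × 0.933 = 80.2 N

L = 80.2 N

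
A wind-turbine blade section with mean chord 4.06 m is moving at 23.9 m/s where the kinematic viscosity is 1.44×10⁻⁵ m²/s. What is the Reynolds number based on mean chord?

Re = 6.74×10^6

Re = v·c/ν = 23.9 × 4.06 / (1.44×10⁻⁵) = 6.74×10^6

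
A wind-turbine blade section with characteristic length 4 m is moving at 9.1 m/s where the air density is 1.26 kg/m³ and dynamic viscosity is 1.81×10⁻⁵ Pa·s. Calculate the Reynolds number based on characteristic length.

Re = 2.53×10^6

Re = ρ·v·c/μ = 1.26 × 9.1 × 4 / (1.81×10⁻⁵) = 2.53×10^6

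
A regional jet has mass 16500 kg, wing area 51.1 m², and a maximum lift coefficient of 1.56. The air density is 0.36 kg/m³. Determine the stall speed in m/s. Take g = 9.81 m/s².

At stall, lift equals weight: L = W = m·g = 16500 × 9.81 = 1.619×10^5 N.
V_stall = √(2W/(ρ·S·CL,max)) = √(2 × 1.619×10^5 / (0.36 × 51.1 × 1.56))
V_stall = √11280 = 106 m/s

V_stall = 106 m/s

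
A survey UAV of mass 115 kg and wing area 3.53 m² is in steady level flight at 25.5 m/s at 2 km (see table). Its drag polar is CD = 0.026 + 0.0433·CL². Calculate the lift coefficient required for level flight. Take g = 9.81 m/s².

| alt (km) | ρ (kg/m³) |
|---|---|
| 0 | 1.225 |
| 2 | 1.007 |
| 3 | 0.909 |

CL = 0.976

At 2 km, from the table: ρ = 1.007 kg/m³.
Weight W = mg = 115 × 9.81 = 1128.2 N; in level flight L = W.
q = ½ρv² = ½ × 1.007 × 25.5² = 327.4 Pa.
CL = 2W/(ρv²S) = 2×1128.2/(1.007×25.5²×3.53) = 0.9761.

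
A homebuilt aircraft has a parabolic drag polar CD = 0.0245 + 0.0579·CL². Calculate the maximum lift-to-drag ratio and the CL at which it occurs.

For CD = CD0 + K·CL², (L/D)max occurs at CL* = √(CD0/K) and equals 1/(2√(K·CD0)).
(L/D)max = 1/(2√(0.0579 × 0.0245)) = 1/(2 × 0.03766) = 13.3
CL* = √(0.0245/0.0579) = 0.65

(L/D)max = 13.3, at CL = 0.65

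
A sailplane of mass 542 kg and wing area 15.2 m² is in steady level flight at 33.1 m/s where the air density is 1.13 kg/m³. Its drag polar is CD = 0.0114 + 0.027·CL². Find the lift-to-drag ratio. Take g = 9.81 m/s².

In steady level flight, lift balances weight: W = mg = 542 × 9.81 = 5317 N.
q = ½ρv² = ½ × 1.13 × 33.1² = 619 Pa.
Required CL = L/(qS) = 5317/(619·15.2) = 0.5651.
CD = 0.0114 + 0.027 × 0.5651² = 0.02002.
L/D = CL/CD = 0.5651 / 0.02002 = 28.2

L/D = 28.2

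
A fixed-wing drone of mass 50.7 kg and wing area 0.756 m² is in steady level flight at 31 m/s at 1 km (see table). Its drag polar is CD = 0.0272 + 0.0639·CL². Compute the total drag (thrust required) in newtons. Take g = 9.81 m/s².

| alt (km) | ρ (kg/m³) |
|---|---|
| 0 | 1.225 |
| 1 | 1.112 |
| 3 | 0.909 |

D = 50.1 N

At 1 km, from the table: ρ = 1.112 kg/m³.
Weight W = mg = 50.7 × 9.81 = 497.37 N; in level flight L = W.
q = ½ρv² = ½ × 1.112 × 31² = 534.3 Pa.
CL = W/(q·S) = 497.37 / (534.3 × 0.756) = 1.231.
CD = 0.0272 + 0.0639 × 1.231² = 0.1241.
D = q·S·CD = 534.3 × 0.756 × 0.1241 = 50.12 N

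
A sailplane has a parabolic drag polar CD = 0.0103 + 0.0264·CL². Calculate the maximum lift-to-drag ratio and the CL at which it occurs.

For CD = CD0 + K·CL², (L/D)max occurs at CL* = √(CD0/K) and equals 1/(2√(K·CD0)).
(L/D)max = 1/(2√(0.0264 × 0.0103)) = 1/(2 × 0.01649) = 30.3
CL* = √(0.0103/0.0264) = 0.625

(L/D)max = 30.3, at CL = 0.625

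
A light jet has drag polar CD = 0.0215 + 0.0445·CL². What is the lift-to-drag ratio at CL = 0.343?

L/D = 12.8

CD = 0.0215 + 0.0445 × 0.343² = 0.02674
L/D = CL/CD = 0.343 / 0.02674 = 12.8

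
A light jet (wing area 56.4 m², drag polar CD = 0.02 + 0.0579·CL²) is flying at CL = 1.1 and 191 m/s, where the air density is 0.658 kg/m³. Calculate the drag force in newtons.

D = 61000 N

CD = 0.02 + 0.0579 × 1.1² = 0.09006
D = ½ρv²S·CD = ½ × 0.658 × 191² × 56.4 × 0.09006 = 61000 N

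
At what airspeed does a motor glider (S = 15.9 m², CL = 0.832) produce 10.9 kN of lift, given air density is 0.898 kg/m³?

v = 42.8 m/s

L = ½ρv²S·CL ⇒ v = √(2L/(ρ·S·CL))
v = √(2 × 10900 / (0.898 × 15.9 × 0.832)) = √1835 = 42.8 m/s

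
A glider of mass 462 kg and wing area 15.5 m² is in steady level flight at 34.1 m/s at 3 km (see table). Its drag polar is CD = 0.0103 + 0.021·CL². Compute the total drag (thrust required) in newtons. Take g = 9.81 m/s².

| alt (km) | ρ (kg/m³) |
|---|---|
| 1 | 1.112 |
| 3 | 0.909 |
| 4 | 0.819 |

D = 137 N

At 3 km, from the table: ρ = 0.909 kg/m³.
In steady level flight, lift balances weight: W = mg = 462 × 9.81 = 4532.2 N.
q = ½ρv² = ½ × 0.909 × 34.1² = 528.5 Pa.
CL = 2W/(ρv²S) = 2×4532.2/(0.909×34.1²×15.5) = 0.5533.
CD = 0.0103 + 0.021 × 0.5533² = 0.01673.
D = q·S·CD = 528.5 × 15.5 × 0.01673 = 137 N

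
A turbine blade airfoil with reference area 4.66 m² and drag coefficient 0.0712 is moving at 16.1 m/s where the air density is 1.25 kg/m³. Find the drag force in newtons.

D = 53.8 N

Dynamic pressure q = ½ρv² = ½ × 1.25 × 16.1² = 162 Pa.
D = q·S·CD = 162 × 4.66 × 0.0712 = 53.8 N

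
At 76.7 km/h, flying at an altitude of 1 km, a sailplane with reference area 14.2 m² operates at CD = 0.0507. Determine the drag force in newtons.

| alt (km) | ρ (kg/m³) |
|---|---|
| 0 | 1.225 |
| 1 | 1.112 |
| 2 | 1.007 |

At 1 km, from the table: ρ = 1.112 kg/m³.
Convert speed: v = 76.7 km/h ÷ 3.6 = 21.31 m/s.
Dynamic pressure q = ½ρv² = ½ × 1.112 × 21.31² = 252.4 Pa.
D = q·S·CD = 252.4 × 14.2 × 0.0507 = 182 N

D = 182 N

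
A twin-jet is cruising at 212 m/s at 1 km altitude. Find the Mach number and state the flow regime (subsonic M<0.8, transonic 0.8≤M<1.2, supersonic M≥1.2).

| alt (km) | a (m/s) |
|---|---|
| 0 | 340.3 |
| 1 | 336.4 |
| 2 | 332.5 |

M = 0.63 (subsonic)

At 1 km, from the table: a = 336.4 m/s.
M = v/a = 212 / 336.4 = 0.63
M = 0.63 → subsonic.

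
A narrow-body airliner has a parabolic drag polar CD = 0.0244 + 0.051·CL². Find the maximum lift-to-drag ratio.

(L/D)max = 14.2

For CD = CD0 + K·CL², (L/D)max occurs at CL* = √(CD0/K) and equals 1/(2√(K·CD0)).
(L/D)max = 1/(2√(0.051 × 0.0244)) = 1/(2 × 0.03528) = 14.2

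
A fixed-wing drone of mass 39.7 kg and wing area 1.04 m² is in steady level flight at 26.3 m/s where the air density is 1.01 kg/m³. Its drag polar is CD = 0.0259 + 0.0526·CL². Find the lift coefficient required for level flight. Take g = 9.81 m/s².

CL = 1.07

In steady level flight, lift balances weight: W = mg = 39.7 × 9.81 = 389.46 N.
Dynamic pressure q = 0.5 × 1.01 × 26.3² = 349.3 Pa.
CL = W/(q·S) = 389.46 / (349.3 × 1.04) = 1.072.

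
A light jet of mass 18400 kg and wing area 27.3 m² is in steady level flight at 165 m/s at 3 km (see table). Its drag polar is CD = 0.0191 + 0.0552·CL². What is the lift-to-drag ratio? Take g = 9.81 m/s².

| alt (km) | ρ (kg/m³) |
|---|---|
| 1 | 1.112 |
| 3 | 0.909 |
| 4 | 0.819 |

At 3 km, from the table: ρ = 0.909 kg/m³.
Level flight ⇒ L = W = m·g = 18400 × 9.81 = 1.805×10^5 N.
Dynamic pressure q = 0.5 × 0.909 × 165² = 12370 Pa.
Required CL = L/(qS) = 1.805×10^5/(12370·27.3) = 0.5343.
CD = 0.0191 + 0.0552 × 0.5343² = 0.03486.
L/D = CL/CD = 0.5343 / 0.03486 = 15.3

L/D = 15.3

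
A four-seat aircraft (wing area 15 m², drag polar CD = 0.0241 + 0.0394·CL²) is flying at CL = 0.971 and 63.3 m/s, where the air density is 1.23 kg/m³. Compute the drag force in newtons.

D = 2260 N

CD = 0.0241 + 0.0394 × 0.971² = 0.06125
D = ½ρv²S·CD = ½ × 1.23 × 63.3² × 15 × 0.06125 = 2260 N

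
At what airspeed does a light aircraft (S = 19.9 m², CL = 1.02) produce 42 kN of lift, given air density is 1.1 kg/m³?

L = ½ρv²S·CL ⇒ v = √(2L/(ρ·S·CL))
v = √(2 × 42000 / (1.1 × 19.9 × 1.02)) = √3762 = 61.3 m/s

v = 61.3 m/s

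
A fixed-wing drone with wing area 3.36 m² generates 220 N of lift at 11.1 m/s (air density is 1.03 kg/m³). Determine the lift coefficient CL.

From L = ½ρv²S·CL, rearranging gives CL = 2L/(ρv²S).
CL = 2 × 220 / (1.03 × 11.1² × 3.36) = 1.03

CL = 1.03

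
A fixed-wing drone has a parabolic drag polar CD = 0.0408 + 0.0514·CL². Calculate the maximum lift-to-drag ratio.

(L/D)max = 10.9

For CD = CD0 + K·CL², (L/D)max occurs at CL* = √(CD0/K) and equals 1/(2√(K·CD0)).
(L/D)max = 1/(2√(0.0514 × 0.0408)) = 1/(2 × 0.04579) = 10.9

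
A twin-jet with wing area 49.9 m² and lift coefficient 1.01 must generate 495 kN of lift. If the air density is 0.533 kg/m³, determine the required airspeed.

L = ½ρv²S·CL ⇒ v = √(2L/(ρ·S·CL))
v = √(2 × 4.95×10^5 / (0.533 × 49.9 × 1.01)) = √36850 = 192 m/s

v = 192 m/s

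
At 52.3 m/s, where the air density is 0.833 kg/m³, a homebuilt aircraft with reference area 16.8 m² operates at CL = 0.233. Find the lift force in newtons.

L = 4460 N

L = ½ρv²S·CL = ½ × 0.833 × 52.3² × 16.8 × 0.233 = 4460 N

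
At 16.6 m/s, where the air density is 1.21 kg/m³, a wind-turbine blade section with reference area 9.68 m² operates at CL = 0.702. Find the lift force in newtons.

L = ½ρv²S·CL = ½ × 1.21 × 16.6² × 9.68 × 0.702 = 1130 N

L = 1130 N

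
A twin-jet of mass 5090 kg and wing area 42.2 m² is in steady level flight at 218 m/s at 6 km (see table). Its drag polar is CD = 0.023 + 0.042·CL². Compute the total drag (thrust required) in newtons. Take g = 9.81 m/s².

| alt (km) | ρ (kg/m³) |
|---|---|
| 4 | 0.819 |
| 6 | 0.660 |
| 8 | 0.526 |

At 6 km, from the table: ρ = 0.660 kg/m³.
Level flight ⇒ L = W = m·g = 5090 × 9.81 = 49933 N.
q = ½ρv² = ½ × 0.66 × 218² = 15680 Pa.
CL = 2W/(ρv²S) = 2×49933/(0.66×218²×42.2) = 0.07545.
CD = 0.023 + 0.042 × 0.07545² = 0.02324.
D = q·S·CD = 15680 × 42.2 × 0.02324 = 15380 N

D = 15400 N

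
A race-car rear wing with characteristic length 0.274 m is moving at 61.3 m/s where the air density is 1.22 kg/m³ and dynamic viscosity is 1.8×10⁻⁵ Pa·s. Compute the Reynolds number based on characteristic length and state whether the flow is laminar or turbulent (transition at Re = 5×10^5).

Re = 1.14×10^6 (turbulent)

Re = ρ·v·c/μ = 1.22 × 61.3 × 0.274 / (1.8×10⁻⁵) = 1.14×10^6
Since 1.14×10^6 > 5×10^5, the flow is turbulent.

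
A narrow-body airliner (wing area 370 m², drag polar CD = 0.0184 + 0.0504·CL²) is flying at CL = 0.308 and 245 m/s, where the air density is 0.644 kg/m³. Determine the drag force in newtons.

CD = 0.0184 + 0.0504 × 0.308² = 0.02318
D = ½ρv²S·CD = ½ × 0.644 × 245² × 370 × 0.02318 = 1.66×10^5 N

D = 1.66×10^5 N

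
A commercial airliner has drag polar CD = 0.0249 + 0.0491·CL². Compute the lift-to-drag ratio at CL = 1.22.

CD = 0.0249 + 0.0491 × 1.22² = 0.09798
L/D = CL/CD = 1.22 / 0.09798 = 12.5

L/D = 12.5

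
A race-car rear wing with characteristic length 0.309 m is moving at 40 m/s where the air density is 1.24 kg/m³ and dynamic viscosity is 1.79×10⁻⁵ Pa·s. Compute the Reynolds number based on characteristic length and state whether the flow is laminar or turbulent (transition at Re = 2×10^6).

Re = 8.56×10^5 (laminar)

Re = ρ·v·c/μ = 1.24 × 40 × 0.309 / (1.79×10⁻⁵) = 8.56×10^5
Since 8.56×10^5 < 2×10^6, the flow is laminar.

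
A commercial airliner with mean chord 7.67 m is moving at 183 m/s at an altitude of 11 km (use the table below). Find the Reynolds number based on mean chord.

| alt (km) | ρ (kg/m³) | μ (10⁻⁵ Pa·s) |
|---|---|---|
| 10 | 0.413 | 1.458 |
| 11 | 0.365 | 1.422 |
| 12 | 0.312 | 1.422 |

Re = 3.6×10^7

At 11 km, from the table: ρ = 0.365 kg/m³, μ = 1.422×10⁻⁵ Pa·s.
Re = ρ·v·c/μ = 0.365 × 183 × 7.67 / (1.422×10⁻⁵) = 3.6×10^7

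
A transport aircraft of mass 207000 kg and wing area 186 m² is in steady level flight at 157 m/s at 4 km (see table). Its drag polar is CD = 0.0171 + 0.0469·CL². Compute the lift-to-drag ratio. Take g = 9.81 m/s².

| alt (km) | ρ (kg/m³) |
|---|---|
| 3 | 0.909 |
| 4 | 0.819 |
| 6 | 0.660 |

L/D = 15

At 4 km, from the table: ρ = 0.819 kg/m³.
In steady level flight, lift balances weight: W = mg = 207000 × 9.81 = 2.0307×10^6 N.
Dynamic pressure q = 0.5 × 0.819 × 157² = 10090 Pa.
CL = W/(q·S) = 2.0307×10^6 / (10090 × 186) = 1.082.
CD = 0.0171 + 0.0469 × 1.082² = 0.07197.
L/D = CL/CD = 1.082 / 0.07197 = 15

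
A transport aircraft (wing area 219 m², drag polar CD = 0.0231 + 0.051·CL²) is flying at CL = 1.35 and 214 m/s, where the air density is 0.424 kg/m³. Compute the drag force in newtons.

D = 2.47×10^5 N

CD = 0.0231 + 0.051 × 1.35² = 0.116
D = ½ρv²S·CD = ½ × 0.424 × 214² × 219 × 0.116 = 2.47×10^5 N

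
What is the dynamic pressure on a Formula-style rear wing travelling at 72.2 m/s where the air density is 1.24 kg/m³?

q = ½ρv² = ½ × 1.24 × 72.2² = 3230 Pa

q = 3230 Pa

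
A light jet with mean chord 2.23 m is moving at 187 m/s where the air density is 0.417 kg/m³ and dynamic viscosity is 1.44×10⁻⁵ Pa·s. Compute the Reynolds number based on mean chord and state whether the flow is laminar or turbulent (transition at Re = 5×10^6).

Re = ρ·v·c/μ = 0.417 × 187 × 2.23 / (1.44×10⁻⁵) = 1.21×10^7
Since 1.21×10^7 > 5×10^6, the flow is turbulent.

Re = 1.21×10^7 (turbulent)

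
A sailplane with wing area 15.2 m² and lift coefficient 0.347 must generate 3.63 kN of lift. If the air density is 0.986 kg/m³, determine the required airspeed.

v = 37.4 m/s

L = ½ρv²S·CL ⇒ v = √(2L/(ρ·S·CL))
v = √(2 × 3630 / (0.986 × 15.2 × 0.347)) = √1396 = 37.4 m/s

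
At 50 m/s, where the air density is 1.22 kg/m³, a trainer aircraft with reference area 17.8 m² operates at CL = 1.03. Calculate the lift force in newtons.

L = ½ρv²S·CL = ½ × 1.22 × 50² × 17.8 × 1.03 = 28000 N ≈ 28 kN

L = 28000 N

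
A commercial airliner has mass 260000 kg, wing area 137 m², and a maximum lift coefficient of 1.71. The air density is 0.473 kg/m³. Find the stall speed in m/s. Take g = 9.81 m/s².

At stall, lift equals weight: L = W = m·g = 260000 × 9.81 = 2.551×10^6 N.
V_stall = √(2W/(ρ·S·CL,max)) = √(2 × 2.551×10^6 / (0.473 × 137 × 1.71))
V_stall = √46040 = 215 m/s

V_stall = 215 m/s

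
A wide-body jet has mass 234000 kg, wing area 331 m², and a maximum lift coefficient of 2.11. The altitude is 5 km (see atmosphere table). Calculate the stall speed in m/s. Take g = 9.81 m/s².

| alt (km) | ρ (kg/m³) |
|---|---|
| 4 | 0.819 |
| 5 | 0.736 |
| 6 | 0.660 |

At 5 km, from the table: ρ = 0.736 kg/m³.
At stall, lift equals weight: L = W = m·g = 234000 × 9.81 = 2.296×10^6 N.
From L = ½ρV²S·CL,max = W: V_stall = √(2W/(ρSCL,max)) = √(2·2.296×10^6/(0.736·331·2.11))
V_stall = √8932 = 94.5 m/s

V_stall = 94.5 m/s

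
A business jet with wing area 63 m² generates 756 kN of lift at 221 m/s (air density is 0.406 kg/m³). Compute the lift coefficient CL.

From L = ½ρv²S·CL, rearranging gives CL = 2L/(ρv²S).
CL = 2 × 7.56×10^5 / (0.406 × 221² × 63) = 1.21

CL = 1.21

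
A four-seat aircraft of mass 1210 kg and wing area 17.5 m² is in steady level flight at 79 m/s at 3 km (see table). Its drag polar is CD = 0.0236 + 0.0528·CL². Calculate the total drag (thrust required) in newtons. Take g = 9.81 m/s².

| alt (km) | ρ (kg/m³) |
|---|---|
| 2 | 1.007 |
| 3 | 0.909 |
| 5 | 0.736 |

D = 1320 N

At 3 km, from the table: ρ = 0.909 kg/m³.
Level flight ⇒ L = W = m·g = 1210 × 9.81 = 11870 N.
Dynamic pressure q = 0.5 × 0.909 × 79² = 2837 Pa.
Required CL = L/(qS) = 11870/(2837·17.5) = 0.2391.
CD = 0.0236 + 0.0528 × 0.2391² = 0.02662.
D = q·S·CD = 2837 × 17.5 × 0.02662 = 1321 N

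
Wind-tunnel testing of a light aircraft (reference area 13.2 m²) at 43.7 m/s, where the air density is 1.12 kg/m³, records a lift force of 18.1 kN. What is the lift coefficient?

CL = 1.28

From L = ½ρv²S·CL, rearranging gives CL = 2L/(ρv²S).
CL = 2 × 18100 / (1.12 × 43.7² × 13.2) = 1.28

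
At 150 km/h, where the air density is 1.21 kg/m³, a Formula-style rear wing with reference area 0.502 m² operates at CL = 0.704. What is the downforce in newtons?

Convert speed: v = 150 km/h ÷ 3.6 = 41.67 m/s.
L = ½ρv²S·CL = ½ × 1.21 × 41.67² × 0.502 × 0.704 = 371 N

L = 371 N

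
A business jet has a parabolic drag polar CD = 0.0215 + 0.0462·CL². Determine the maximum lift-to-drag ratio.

For CD = CD0 + K·CL², (L/D)max occurs at CL* = √(CD0/K) and equals 1/(2√(K·CD0)).
(L/D)max = 1/(2√(0.0462 × 0.0215)) = 1/(2 × 0.03152) = 15.9

(L/D)max = 15.9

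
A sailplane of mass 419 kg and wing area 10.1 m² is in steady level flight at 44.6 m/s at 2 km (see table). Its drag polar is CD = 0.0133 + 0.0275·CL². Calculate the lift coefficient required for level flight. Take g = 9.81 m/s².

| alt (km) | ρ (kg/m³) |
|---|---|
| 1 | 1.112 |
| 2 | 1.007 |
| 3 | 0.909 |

At 2 km, from the table: ρ = 1.007 kg/m³.
Weight W = mg = 419 × 9.81 = 4110.4 N; in level flight L = W.
Dynamic pressure q = 0.5 × 1.007 × 44.6² = 1002 Pa.
Required CL = L/(qS) = 4110.4/(1002·10.1) = 0.4063.

CL = 0.406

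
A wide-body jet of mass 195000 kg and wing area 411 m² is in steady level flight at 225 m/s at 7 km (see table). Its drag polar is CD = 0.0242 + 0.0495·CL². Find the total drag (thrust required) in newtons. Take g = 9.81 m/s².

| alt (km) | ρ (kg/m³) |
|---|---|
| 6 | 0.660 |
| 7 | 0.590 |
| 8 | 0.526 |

D = 1.78×10^5 N

At 7 km, from the table: ρ = 0.590 kg/m³.
Weight W = mg = 195000 × 9.81 = 1.913×10^6 N; in level flight L = W.
q = ½ρv² = ½ × 0.59 × 225² = 14930 Pa.
CL = W/(q·S) = 1.913×10^6 / (14930 × 411) = 0.3117.
CD = 0.0242 + 0.0495 × 0.3117² = 0.02901.
D = q·S·CD = 14930 × 411 × 0.02901 = 1.781×10^5 N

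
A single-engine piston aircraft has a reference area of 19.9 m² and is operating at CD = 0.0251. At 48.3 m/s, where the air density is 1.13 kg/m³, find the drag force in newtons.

D = 658 N

Dynamic pressure q = ½ρv² = ½ × 1.13 × 48.3² = 1318 Pa.
D = q·S·CD = 1318 × 19.9 × 0.0251 = 658 N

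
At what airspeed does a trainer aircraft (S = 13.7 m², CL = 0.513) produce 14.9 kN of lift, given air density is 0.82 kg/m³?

v = 71.9 m/s

L = ½ρv²S·CL ⇒ v = √(2L/(ρ·S·CL))
v = √(2 × 14900 / (0.82 × 13.7 × 0.513)) = √5171 = 71.9 m/s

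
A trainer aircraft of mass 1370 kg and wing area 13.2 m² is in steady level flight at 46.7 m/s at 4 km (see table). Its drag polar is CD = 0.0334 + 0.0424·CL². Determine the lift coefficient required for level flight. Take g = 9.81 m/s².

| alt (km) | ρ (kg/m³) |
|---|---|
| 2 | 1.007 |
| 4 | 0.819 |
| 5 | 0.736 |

CL = 1.14

At 4 km, from the table: ρ = 0.819 kg/m³.
Weight W = mg = 1370 × 9.81 = 13440 N; in level flight L = W.
Dynamic pressure q = 0.5 × 0.819 × 46.7² = 893.1 Pa.
CL = W/(q·S) = 13440 / (893.1 × 13.2) = 1.14.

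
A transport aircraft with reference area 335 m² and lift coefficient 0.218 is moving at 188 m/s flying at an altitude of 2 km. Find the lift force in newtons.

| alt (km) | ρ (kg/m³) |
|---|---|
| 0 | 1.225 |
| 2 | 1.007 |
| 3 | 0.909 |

L = 1.3×10^6 N

At 2 km, from the table: ρ = 1.007 kg/m³.
L = ½ρv²S·CL = ½ × 1.007 × 188² × 335 × 0.218 = 1.3×10^6 N ≈ 1300 kN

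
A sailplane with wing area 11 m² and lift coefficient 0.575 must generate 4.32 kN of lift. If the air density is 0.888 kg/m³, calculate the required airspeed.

v = 39.2 m/s

L = ½ρv²S·CL ⇒ v = √(2L/(ρ·S·CL))
v = √(2 × 4320 / (0.888 × 11 × 0.575)) = √1538 = 39.2 m/s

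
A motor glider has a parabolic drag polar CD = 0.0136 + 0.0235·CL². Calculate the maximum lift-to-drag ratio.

(L/D)max = 28

For CD = CD0 + K·CL², (L/D)max occurs at CL* = √(CD0/K) and equals 1/(2√(K·CD0)).
(L/D)max = 1/(2√(0.0235 × 0.0136)) = 1/(2 × 0.01788) = 28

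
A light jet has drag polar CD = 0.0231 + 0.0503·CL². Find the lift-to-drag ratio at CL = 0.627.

CD = 0.0231 + 0.0503 × 0.627² = 0.04287
L/D = CL/CD = 0.627 / 0.04287 = 14.6

L/D = 14.6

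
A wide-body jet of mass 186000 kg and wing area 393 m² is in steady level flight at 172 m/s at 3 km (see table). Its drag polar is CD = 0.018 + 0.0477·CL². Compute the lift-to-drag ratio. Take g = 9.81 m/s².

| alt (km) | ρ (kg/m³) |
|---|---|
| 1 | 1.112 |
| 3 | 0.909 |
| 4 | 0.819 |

At 3 km, from the table: ρ = 0.909 kg/m³.
Level flight ⇒ L = W = m·g = 186000 × 9.81 = 1.8247×10^6 N.
Dynamic pressure q = 0.5 × 0.909 × 172² = 13450 Pa.
Required CL = L/(qS) = 1.8247×10^6/(13450·393) = 0.3453.
CD = 0.018 + 0.0477 × 0.3453² = 0.02369.
L/D = CL/CD = 0.3453 / 0.02369 = 14.6

L/D = 14.6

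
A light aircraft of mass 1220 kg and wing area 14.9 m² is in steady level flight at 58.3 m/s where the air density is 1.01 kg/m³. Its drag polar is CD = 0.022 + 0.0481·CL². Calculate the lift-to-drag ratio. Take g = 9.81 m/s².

L/D = 14.4

In steady level flight, lift balances weight: W = mg = 1220 × 9.81 = 11968 N.
q = ½ρv² = ½ × 1.01 × 58.3² = 1716 Pa.
CL = 2W/(ρv²S) = 2×11968/(1.01×58.3²×14.9) = 0.468.
CD = 0.022 + 0.0481 × 0.468² = 0.03253.
L/D = CL/CD = 0.468 / 0.03253 = 14.4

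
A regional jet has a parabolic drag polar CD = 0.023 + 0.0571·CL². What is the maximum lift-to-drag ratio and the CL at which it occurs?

For CD = CD0 + K·CL², (L/D)max occurs at CL* = √(CD0/K) and equals 1/(2√(K·CD0)).
(L/D)max = 1/(2√(0.0571 × 0.023)) = 1/(2 × 0.03624) = 13.8
CL* = √(0.023/0.0571) = 0.635

(L/D)max = 13.8, at CL = 0.635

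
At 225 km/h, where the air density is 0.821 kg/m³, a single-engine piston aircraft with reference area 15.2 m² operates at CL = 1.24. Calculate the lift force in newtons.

Convert speed: v = 225 km/h ÷ 3.6 = 62.5 m/s.
Dynamic pressure q = ½ρv² = ½ × 0.821 × 62.5² = 1604 Pa.
L = q·S·CL = 1604 × 15.2 × 1.24 = 30200 N ≈ 30.2 kN

L = 30200 N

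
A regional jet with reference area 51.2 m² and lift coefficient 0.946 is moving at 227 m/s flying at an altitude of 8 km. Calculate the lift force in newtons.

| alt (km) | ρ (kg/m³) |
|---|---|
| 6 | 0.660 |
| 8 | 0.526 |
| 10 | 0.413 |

L = 6.56×10^5 N

At 8 km, from the table: ρ = 0.526 kg/m³.
L = ½ρv²S·CL = ½ × 0.526 × 227² × 51.2 × 0.946 = 6.56×10^5 N ≈ 656 kN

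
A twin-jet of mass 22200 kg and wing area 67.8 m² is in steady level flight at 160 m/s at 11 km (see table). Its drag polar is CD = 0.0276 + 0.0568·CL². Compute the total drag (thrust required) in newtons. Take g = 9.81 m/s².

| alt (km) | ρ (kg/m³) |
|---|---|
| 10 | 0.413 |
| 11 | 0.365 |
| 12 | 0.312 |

D = 17200 N

At 11 km, from the table: ρ = 0.365 kg/m³.
Level flight ⇒ L = W = m·g = 22200 × 9.81 = 2.1778×10^5 N.
q = ½ρv² = ½ × 0.365 × 160² = 4672 Pa.
CL = 2W/(ρv²S) = 2×2.1778×10^5/(0.365×160²×67.8) = 0.6875.
CD = 0.0276 + 0.0568 × 0.6875² = 0.05445.
D = q·S·CD = 4672 × 67.8 × 0.05445 = 17250 N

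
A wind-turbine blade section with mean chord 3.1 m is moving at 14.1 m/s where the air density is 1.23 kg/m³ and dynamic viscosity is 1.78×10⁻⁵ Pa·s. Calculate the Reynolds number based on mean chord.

Re = ρ·v·c/μ = 1.23 × 14.1 × 3.1 / (1.78×10⁻⁵) = 3.02×10^6

Re = 3.02×10^6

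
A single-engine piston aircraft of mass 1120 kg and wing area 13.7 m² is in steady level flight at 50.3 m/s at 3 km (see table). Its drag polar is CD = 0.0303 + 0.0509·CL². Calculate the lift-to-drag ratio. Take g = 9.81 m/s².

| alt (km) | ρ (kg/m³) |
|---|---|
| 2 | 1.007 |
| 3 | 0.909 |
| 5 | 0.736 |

At 3 km, from the table: ρ = 0.909 kg/m³.
Level flight ⇒ L = W = m·g = 1120 × 9.81 = 10987 N.
q = ½ρv² = ½ × 0.909 × 50.3² = 1150 Pa.
Required CL = L/(qS) = 10987/(1150·13.7) = 0.6974.
CD = 0.0303 + 0.0509 × 0.6974² = 0.05506.
L/D = CL/CD = 0.6974 / 0.05506 = 12.7

L/D = 12.7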